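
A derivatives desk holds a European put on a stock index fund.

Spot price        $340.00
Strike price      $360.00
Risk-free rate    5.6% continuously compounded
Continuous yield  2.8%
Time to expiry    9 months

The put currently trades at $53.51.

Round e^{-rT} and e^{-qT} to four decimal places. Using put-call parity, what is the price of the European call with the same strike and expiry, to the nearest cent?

exp(−qT) = exp(−0.028·0.75) = 0.9792;  exp(−rT) = exp(−0.056·0.75) = 0.9589
Put-call parity: C − P = S·e^(−qT) − K·e^(−rT) = 340·0.9792 − 360·0.9589 = 332.9280 − 345.2040 = -12.2760
C = P + (C − P) = 53.51 + (-12.2760) = 41.2340

$41.23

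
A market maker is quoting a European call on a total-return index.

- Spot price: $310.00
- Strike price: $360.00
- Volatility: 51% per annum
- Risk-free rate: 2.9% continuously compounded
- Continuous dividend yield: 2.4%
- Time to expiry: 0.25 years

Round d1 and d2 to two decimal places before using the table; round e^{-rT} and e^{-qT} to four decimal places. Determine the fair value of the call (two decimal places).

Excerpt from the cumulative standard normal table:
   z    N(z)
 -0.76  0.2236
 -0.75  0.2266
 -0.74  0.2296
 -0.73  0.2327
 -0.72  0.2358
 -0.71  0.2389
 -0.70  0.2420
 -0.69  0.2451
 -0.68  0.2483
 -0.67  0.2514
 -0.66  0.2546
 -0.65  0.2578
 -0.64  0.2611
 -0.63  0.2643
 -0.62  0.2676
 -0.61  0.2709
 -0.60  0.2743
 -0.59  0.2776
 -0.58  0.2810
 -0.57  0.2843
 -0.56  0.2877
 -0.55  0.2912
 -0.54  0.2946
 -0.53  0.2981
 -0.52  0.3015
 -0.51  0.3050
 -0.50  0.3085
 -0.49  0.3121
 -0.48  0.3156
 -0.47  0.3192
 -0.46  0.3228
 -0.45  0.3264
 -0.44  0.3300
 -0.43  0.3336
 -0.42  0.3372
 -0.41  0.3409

$15.19

T = 0.25;  σ√T = 0.2550
ln(S/K) + (r − q + σ²/2)T = ln(310/360) + (0.029 − 0.024 + 0.51²/2)·0.25 = -0.1495 + 0.0338 = -0.1158
d₁ = -0.1158 / 0.2550 = -0.4540 → -0.45
d₂ = d₁ − σ√T = -0.4540 − 0.2550 = -0.7090 → -0.71
e^(−qT) = e^(−0.024·0.25) = 0.9940;  e^(−rT) = e^(−0.029·0.25) = 0.9928
N(d₁) = N(-0.45) = 0.3264;  N(d₂) = N(-0.71) = 0.2389
C = 310·0.9940·0.3264 − 360·0.9928·0.2389 = 100.5769 − 85.3848 = 15.1921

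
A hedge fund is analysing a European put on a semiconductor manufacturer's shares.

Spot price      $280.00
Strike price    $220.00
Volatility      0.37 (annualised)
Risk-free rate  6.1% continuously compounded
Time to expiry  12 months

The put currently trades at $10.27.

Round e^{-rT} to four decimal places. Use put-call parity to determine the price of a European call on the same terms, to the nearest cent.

exp(−rT) = exp(−0.061·1) = 0.9408
Put-call parity: C − P = S − K·e^(−rT) = 280 − 220·0.9408 = 280 − 206.9760 = 73.0240
C = P + (C − P) = 10.27 + (73.0240) = 83.2940

$83.29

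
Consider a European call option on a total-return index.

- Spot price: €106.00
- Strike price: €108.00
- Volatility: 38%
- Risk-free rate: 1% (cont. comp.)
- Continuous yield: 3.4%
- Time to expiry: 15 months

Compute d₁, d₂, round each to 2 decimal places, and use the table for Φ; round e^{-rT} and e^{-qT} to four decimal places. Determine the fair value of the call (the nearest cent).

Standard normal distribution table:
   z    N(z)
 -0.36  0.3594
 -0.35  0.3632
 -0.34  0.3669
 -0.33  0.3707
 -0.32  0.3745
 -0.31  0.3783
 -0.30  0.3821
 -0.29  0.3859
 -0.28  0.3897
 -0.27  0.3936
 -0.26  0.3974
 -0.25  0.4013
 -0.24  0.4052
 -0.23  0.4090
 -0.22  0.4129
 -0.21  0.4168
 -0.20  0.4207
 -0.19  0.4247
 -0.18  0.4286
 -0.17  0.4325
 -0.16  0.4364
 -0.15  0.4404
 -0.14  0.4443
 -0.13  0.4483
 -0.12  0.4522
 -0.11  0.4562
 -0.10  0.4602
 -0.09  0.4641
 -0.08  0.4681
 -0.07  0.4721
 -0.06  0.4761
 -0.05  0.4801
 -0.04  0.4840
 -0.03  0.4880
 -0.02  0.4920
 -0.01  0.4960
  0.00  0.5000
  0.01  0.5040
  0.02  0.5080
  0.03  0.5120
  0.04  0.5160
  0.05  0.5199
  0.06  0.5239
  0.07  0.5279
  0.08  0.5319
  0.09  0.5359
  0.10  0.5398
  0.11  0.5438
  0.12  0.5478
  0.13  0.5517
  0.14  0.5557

T = 1.25;  σ√T = 0.4249
d₁ = [ln(106/108) + (0.01 − 0.034 + ½·0.38²)·1.25] / (σ√T) = (-0.0187 + 0.0602) / 0.4249 = 0.0978 ⇒ 0.10
d₂ = 0.0978 − 0.4249 = -0.3270 ⇒ -0.33
exp(−qT) = exp(−0.034·1.25) = 0.9584;  exp(−rT) = exp(−0.01·1.25) = 0.9876
C = 106·0.9584·N(0.10) − 108·0.9876·N(-0.33) = 106·0.9584·0.5398 − 108·0.9876·0.3707 = 54.8385 − 39.5392 = 15.2993

€15.30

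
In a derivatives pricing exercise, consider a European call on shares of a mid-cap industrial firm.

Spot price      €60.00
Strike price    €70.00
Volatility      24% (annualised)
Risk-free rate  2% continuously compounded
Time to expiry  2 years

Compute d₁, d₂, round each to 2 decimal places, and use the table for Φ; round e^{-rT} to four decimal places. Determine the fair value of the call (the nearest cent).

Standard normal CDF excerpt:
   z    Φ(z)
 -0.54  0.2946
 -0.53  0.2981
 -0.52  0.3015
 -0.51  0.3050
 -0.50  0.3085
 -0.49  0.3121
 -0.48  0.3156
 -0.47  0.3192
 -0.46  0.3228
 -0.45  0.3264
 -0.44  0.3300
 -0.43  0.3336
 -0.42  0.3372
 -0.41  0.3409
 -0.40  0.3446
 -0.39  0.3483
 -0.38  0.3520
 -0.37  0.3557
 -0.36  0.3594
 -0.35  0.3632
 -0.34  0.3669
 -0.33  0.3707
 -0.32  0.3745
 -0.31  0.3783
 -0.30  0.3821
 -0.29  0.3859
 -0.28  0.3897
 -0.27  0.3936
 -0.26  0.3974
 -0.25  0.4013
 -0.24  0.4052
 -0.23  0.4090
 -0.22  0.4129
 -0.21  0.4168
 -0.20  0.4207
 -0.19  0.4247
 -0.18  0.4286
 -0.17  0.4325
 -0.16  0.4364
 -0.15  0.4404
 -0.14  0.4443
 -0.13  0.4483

€5.44

σ√T = 0.24·√2 = 0.3394
d₁ = [ln(60/70) + (0.02 + 0.24²/2)·2] / 0.3394 = [-0.1542 + 0.0976] / 0.3394 = -0.1666 ⇒ -0.17
d₂ = d₁ − σ√T = -0.1666 − 0.3394 = -0.5060 ⇒ -0.51
e^(−rT) = e^(−0.02·2) = 0.9608
N(d₁) = N(-0.17) = 0.4325;  N(d₂) = N(-0.51) = 0.3050
C = 60·0.4325 − 70·0.9608·0.3050 = 25.9500 − 20.5131 = 5.4369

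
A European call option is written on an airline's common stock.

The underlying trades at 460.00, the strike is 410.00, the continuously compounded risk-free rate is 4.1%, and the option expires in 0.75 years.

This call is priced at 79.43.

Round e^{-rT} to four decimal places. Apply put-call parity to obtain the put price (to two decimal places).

e^(−rT) = e^(−0.041·0.75) = 0.9697
Put-call parity: C − P = S − K·e^(−rT) = 460 − 410·0.9697 = 460 − 397.5770 = 62.4230
P = C − (C − P) = 79.43 − (62.4230) = 17.0070

17.01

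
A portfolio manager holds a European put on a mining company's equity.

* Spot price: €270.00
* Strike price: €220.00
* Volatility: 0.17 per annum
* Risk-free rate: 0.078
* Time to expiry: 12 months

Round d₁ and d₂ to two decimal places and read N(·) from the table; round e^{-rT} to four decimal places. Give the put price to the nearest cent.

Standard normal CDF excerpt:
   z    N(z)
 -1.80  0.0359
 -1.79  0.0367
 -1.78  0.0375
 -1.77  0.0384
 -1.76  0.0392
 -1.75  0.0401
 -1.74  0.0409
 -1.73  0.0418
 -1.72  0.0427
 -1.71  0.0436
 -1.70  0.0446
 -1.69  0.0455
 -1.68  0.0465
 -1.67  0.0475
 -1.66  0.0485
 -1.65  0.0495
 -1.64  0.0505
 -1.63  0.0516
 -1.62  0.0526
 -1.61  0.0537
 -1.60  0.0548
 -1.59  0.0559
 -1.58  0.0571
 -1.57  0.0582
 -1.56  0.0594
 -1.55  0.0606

€0.79

σ√T = 0.17·√1 = 0.1700
d₁ = [ln(270/220) + (0.078 + 0.17²/2)·1] / 0.1700 = [0.2048 + 0.0925] / 0.1700 = 1.7485 which rounds to 1.75
d₂ = d₁ − σ√T = 1.7485 − 0.1700 = 1.5785 which rounds to 1.58
exp(−rT) = exp(−0.078·1) = 0.9250
P = 220·0.9250·N(-1.58) − 270·N(-1.75) = 220·0.9250·0.0571 − 270·0.0401 = 11.6198 − 10.8270 = 0.7928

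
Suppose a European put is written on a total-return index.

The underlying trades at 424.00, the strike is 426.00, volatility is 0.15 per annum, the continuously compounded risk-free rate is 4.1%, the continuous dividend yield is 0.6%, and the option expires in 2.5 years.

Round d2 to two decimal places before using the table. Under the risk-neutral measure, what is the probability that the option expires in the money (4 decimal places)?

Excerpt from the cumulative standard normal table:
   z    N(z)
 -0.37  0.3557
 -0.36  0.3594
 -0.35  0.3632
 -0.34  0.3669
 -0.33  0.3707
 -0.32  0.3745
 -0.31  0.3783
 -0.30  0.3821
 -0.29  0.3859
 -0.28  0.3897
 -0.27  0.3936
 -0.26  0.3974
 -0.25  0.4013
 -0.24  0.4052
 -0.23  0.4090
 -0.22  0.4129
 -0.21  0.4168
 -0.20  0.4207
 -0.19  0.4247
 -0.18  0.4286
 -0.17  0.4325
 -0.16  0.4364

σ√T = 0.15·√2.5 = 0.2372
d₁ = [ln(424/426) + (0.041 − 0.006 + 0.15²/2)·2.5] / 0.2372 = [-0.0047 + 0.1156] / 0.2372 = 0.4677 ≈ 0.47
d₂ = d₁ − σ√T = 0.4677 − 0.2372 = 0.2305 ≈ 0.23
Pr(exercise) under Q = N(−d₂) = N(-0.23) = 0.4090

0.4090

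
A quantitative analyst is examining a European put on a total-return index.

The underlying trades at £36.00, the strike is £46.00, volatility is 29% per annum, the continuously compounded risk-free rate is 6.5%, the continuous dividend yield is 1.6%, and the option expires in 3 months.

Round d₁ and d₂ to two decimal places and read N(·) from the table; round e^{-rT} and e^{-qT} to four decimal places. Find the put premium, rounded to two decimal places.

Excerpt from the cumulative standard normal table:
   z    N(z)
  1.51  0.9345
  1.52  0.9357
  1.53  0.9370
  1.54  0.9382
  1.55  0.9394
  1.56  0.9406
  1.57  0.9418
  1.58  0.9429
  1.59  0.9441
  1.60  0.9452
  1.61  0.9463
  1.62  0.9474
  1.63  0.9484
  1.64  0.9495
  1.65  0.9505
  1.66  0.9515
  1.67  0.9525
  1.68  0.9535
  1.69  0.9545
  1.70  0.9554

£9.56

σ√T = 0.29 × 0.5000 = 0.1450
d₁ = [ln(36/46) + (0.065 − 0.016 + 0.29²/2)·0.25] / 0.1450 = [-0.2451 + 0.0228] / 0.1450 = -1.5335 which rounds to -1.53
d₂ = d₁ − σ√T = -1.5335 − 0.1450 = -1.6785 which rounds to -1.68
exp(−qT) = exp(−0.016·0.25) = 0.9960;  exp(−rT) = exp(−0.065·0.25) = 0.9839
P = 46·0.9839·N(1.68) − 36·0.9960·N(1.53) = 46·0.9839·0.9535 − 36·0.9960·0.9370 = 43.1548 − 33.5971 = 9.5578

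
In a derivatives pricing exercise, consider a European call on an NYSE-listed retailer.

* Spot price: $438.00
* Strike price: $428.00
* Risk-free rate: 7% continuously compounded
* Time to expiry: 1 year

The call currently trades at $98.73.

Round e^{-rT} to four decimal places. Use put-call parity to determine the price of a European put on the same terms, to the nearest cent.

$59.80

e^(−rT) = e^(−0.07·1) = 0.9324
Put-call parity: C − P = S − K·e^(−rT) = 438 − 428·0.9324 = 438 − 399.0672 = 38.9328
P = C − (C − P) = 98.73 − (38.9328) = 59.7972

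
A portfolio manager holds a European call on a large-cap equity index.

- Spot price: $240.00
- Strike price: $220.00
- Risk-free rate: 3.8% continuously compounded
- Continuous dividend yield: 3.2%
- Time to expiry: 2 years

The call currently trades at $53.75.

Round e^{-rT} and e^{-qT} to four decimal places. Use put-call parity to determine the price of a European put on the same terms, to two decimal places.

e^(−qT) = e^(−0.032·2) = 0.9380;  e^(−rT) = e^(−0.038·2) = 0.9268
Put-call parity: C − P = S·e^(−qT) − K·e^(−rT) = 240·0.9380 − 220·0.9268 = 225.1200 − 203.8960 = 21.2240
P = C − (C − P) = 53.75 − (21.2240) = 32.5260

$32.53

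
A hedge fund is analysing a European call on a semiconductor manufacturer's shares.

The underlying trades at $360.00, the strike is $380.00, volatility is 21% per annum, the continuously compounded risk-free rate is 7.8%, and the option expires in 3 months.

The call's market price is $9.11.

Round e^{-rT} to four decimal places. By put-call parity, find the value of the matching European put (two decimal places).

$21.78

e^(−rT) = e^(−0.078·0.25) = 0.9807
Put-call parity: C − P = S − K·e^(−rT) = 360 − 380·0.9807 = 360 − 372.6660 = -12.6660
P = C − (C − P) = 9.11 − (-12.6660) = 21.7760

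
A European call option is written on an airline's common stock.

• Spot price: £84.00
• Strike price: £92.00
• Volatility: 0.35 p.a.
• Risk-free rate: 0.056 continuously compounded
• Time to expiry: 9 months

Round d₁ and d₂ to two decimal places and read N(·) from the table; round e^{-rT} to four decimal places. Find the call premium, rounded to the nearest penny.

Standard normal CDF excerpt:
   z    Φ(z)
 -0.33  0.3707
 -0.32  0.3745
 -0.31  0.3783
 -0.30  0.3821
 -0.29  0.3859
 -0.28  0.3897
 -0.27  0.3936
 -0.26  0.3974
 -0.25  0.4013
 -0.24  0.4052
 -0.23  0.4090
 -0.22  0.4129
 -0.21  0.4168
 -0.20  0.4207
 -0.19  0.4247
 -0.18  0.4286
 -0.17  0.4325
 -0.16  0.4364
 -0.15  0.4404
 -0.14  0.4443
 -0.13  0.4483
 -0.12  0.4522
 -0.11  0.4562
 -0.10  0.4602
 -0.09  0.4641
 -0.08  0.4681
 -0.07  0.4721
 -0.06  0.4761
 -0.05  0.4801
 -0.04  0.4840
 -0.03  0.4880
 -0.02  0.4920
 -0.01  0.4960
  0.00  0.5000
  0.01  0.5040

£8.29

T = 0.75;  σ√T = 0.3031
d₁ = [ln(84/92) + (0.056 + 0.35²/2)·0.75] / 0.3031 = [-0.0910 + 0.0879] / 0.3031 = -0.0100 ≈ -0.01
d₂ = d₁ − σ√T = -0.0100 − 0.3031 = -0.3131 ≈ -0.31
exp(−rT) = exp(−0.056·0.75) = 0.9589
N(d₁) = N(-0.01) = 0.4960;  N(d₂) = N(-0.31) = 0.3783
C = 84·0.4960 − 92·0.9589·0.3783 = 41.6640 − 33.3732 = 8.2908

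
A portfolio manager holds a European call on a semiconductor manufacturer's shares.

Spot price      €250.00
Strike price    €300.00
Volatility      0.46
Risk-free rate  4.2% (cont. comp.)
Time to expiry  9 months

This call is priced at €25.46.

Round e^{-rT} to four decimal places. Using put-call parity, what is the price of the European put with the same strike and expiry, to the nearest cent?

€66.16

exp(−rT) = exp(−0.042·0.75) = 0.9690
Put-call parity: C − P = S − K·e^(−rT) = 250 − 300·0.9690 = 250 − 290.7000 = -40.7000
P = C − (C − P) = 25.46 − (-40.7000) = 66.1600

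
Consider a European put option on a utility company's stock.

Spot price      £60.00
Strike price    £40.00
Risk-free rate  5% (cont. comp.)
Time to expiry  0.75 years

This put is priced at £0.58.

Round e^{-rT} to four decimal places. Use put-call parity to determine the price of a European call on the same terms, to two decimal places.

£22.05

e^(−rT) = e^(−0.05·0.75) = 0.9632
Put-call parity: C − P = S − K·e^(−rT) = 60 − 40·0.9632 = 60 − 38.5280 = 21.4720
C = P + (C − P) = 0.58 + (21.4720) = 22.0520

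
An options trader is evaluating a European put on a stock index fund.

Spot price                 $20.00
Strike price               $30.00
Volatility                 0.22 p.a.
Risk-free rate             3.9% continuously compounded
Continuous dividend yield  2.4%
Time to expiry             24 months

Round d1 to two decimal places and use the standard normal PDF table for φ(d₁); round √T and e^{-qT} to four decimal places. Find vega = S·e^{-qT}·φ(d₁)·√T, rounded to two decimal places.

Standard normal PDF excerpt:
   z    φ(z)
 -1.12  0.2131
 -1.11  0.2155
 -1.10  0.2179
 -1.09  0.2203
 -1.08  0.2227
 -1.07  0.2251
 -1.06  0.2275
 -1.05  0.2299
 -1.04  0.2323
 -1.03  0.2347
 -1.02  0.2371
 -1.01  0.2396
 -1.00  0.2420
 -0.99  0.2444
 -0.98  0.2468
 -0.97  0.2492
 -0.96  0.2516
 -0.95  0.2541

σ√T = 0.22 × 1.4142 = 0.3111
d₁ = [ln(20/30) + (0.039 − 0.024 + 0.22²/2)·2] / 0.3111 = [-0.4055 + 0.0784] / 0.3111 = -1.0512 which rounds to -1.05
√T = √2 = 1.4142
φ(d₁) = φ(-1.05) = 0.2299
e^(−qT) = e^(−0.024·2) = 0.9531
vega = S·e^(−qT)·φ(d₁)·√T = 20·0.9531·0.2299·1.4142 = 6.1975

6.20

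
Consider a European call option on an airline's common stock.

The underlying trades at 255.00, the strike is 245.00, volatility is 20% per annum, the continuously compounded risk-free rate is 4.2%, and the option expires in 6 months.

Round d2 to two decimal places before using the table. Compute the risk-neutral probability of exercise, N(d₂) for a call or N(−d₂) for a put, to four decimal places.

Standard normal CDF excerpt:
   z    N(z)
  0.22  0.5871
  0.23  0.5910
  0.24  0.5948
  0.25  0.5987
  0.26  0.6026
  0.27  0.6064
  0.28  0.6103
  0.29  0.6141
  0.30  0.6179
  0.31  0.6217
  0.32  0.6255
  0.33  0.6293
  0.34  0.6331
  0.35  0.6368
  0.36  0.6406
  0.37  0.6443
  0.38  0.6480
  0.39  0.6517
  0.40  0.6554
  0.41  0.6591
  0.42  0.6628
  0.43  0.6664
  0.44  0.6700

0.6406

σ√T = 0.2·√0.5 = 0.1414
d₁ = [ln(255/245) + (0.042 + ½·0.2²)·0.5] / (σ√T) = (0.0400 + 0.0310) / 0.1414 = 0.5021 which rounds to 0.50
d₂ = 0.5021 − 0.1414 = 0.3607 which rounds to 0.36
Pr(exercise) under Q = N(d₂) = 0.6406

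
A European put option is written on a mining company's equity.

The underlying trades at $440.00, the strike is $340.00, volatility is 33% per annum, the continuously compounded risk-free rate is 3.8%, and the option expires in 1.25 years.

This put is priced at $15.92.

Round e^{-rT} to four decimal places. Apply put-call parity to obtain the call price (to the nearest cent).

$131.70

exp(−rT) = exp(−0.038·1.25) = 0.9536
Put-call parity: C − P = S − K·e^(−rT) = 440 − 340·0.9536 = 440 − 324.2240 = 115.7760
C = P + (C − P) = 15.92 + (115.7760) = 131.6960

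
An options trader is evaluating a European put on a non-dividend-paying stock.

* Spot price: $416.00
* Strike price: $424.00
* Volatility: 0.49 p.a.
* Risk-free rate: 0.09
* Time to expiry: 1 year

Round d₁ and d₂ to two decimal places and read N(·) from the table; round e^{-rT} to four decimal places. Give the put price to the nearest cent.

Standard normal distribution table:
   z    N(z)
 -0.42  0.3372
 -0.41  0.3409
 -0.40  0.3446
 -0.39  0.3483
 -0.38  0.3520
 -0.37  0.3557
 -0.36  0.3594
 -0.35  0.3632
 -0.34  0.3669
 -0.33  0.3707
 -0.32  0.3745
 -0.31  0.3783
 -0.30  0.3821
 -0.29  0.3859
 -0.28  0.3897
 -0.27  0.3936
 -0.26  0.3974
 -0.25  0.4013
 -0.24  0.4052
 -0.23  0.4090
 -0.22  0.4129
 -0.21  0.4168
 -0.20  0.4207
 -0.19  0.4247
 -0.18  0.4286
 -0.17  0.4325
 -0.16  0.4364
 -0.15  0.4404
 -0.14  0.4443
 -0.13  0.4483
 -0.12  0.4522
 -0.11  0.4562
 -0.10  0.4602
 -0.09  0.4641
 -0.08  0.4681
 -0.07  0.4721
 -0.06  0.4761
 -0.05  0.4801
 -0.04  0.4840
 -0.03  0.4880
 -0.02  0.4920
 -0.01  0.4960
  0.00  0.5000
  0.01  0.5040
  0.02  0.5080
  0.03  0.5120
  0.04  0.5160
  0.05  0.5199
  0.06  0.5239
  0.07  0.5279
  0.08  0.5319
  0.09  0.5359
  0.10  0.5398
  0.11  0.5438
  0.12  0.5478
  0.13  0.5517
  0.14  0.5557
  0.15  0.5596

$64.28

σ√T = 0.49 × 1.0000 = 0.4900
d₁ = [ln(416/424) + (0.09 + 0.49²/2)·1] / 0.4900 = [-0.0190 + 0.2100] / 0.4900 = 0.3898 → 0.39
d₂ = d₁ − σ√T = 0.3898 − 0.4900 = -0.1002 → -0.10
exp(−rT) = exp(−0.09·1) = 0.9139
N(−d₂) = N(0.10) = 0.5398;  N(−d₁) = N(-0.39) = 0.3483
P = 424·0.9139·0.5398 − 416·0.3483 = 209.1690 − 144.8928 = 64.2762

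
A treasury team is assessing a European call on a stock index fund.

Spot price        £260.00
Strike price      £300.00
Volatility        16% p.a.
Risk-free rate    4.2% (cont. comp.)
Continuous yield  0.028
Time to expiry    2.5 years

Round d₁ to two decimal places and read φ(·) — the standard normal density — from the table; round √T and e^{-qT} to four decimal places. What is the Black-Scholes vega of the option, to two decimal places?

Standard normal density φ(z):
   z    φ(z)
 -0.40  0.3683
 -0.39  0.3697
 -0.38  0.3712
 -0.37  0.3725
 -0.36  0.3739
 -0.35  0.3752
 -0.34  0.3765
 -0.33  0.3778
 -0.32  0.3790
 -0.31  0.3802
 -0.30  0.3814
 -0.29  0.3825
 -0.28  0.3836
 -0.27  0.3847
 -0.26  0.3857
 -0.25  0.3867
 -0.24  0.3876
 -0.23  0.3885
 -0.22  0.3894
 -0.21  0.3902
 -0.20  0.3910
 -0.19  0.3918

146.19

T = 2.5;  σ√T = 0.2530
ln(S/K) + (r − q + σ²/2)T = ln(260/300) + (0.042 − 0.028 + 0.16²/2)·2.5 = -0.1431 + 0.0670 = -0.0761
d₁ = -0.0761 / 0.2530 = -0.3008 ≈ -0.30
√T = √2.5 = 1.5811
φ(d₁) = φ(-0.30) = 0.3814
e^(−qT) = e^(−0.028·2.5) = 0.9324
vega = S·e^(−qT)·φ(d₁)·√T = 260·0.9324·0.3814·1.5811 = 146.1893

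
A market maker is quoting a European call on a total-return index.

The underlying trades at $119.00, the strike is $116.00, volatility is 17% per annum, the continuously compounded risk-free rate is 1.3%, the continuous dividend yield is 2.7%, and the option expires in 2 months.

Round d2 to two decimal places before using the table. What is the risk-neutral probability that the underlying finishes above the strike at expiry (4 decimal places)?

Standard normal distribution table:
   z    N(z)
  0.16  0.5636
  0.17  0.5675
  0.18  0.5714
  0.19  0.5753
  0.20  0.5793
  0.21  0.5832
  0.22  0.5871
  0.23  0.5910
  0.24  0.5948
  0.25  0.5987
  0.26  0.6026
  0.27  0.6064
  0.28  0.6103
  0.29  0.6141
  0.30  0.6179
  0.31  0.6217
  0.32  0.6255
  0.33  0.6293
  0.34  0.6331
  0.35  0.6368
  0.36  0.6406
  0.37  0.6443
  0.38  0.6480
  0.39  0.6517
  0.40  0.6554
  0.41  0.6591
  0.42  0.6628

T = 0.1667;  σ√T = 0.0694
d₁ = [ln(119/116) + (0.013 − 0.027 + 0.17²/2)·0.1667] / 0.0694 = [0.0255 + 0.0001] / 0.0694 = 0.3690 ≈ 0.37
d₂ = d₁ − σ√T = 0.3690 − 0.0694 = 0.2996 ≈ 0.30
Pr(exercise) under Q = N(d₂) = 0.6179

0.6179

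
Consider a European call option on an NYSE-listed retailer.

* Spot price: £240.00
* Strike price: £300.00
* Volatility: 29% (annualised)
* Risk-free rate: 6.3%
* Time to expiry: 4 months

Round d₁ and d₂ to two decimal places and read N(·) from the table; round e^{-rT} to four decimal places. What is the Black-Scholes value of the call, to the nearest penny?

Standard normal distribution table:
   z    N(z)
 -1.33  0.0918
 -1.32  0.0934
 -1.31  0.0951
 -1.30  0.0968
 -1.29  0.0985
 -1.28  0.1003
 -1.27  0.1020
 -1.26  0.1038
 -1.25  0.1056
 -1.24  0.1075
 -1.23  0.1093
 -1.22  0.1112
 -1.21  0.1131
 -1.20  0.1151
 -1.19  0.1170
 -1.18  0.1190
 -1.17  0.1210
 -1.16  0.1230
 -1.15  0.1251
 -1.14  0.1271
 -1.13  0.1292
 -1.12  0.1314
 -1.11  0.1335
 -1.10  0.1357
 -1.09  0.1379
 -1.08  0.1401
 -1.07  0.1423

£2.60

σ√T = 0.29 × 0.5774 = 0.1674
d₁ = [ln(240/300) + (0.063 + ½·0.29²)·0.3333] / (σ√T) = (-0.2231 + 0.0350) / 0.1674 = -1.1236 which rounds to -1.12
d₂ = -1.1236 − 0.1674 = -1.2910 which rounds to -1.29
exp(−rT) = exp(−0.063·0.3333) = 0.9792
N(d₁) = N(-1.12) = 0.1314;  N(d₂) = N(-1.29) = 0.0985
C = 240·0.1314 − 300·0.9792·0.0985 = 31.5360 − 28.9354 = 2.6006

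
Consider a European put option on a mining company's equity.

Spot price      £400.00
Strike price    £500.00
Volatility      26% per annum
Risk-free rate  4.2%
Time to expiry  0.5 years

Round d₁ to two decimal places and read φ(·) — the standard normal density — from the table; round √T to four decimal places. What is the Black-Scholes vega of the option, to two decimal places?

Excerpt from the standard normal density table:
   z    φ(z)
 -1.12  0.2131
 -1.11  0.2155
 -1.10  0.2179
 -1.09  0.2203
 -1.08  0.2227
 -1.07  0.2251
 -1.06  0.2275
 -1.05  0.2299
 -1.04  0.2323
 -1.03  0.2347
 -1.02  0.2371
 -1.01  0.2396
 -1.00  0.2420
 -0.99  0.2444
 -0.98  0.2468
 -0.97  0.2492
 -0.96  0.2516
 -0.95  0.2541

67.77

σ√T = 0.26·√0.5 = 0.1838
d₁ = [ln(400/500) + (0.042 + ½·0.26²)·0.5] / (σ√T) = (-0.2231 + 0.0379) / 0.1838 = -1.0076 ≈ -1.01
√T = √0.5 = 0.7071
φ(d₁) = φ(-1.01) = 0.2396
vega = S·φ(d₁)·√T = 400·0.2396·0.7071 = 67.7685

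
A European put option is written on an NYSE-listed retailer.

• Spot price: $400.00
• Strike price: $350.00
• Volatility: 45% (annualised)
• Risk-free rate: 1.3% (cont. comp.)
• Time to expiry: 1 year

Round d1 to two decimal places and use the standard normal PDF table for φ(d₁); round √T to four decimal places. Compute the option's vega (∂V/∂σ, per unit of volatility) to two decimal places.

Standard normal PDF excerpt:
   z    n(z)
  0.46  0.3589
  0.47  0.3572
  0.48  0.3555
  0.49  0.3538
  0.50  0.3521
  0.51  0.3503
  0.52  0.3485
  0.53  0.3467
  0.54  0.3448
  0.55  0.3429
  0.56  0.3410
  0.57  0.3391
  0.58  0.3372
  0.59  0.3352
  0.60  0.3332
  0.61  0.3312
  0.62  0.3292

T = 1;  σ√T = 0.4500
d₁ = [ln(400/350) + (0.013 + 0.45²/2)·1] / 0.4500 = [0.1335 + 0.1143] / 0.4500 = 0.5506 ⇒ 0.55
√T = √1 = 1.0000
φ(d₁) = φ(0.55) = 0.3429
vega = S·φ(d₁)·√T = 400·0.3429·1.0000 = 137.1600

137.16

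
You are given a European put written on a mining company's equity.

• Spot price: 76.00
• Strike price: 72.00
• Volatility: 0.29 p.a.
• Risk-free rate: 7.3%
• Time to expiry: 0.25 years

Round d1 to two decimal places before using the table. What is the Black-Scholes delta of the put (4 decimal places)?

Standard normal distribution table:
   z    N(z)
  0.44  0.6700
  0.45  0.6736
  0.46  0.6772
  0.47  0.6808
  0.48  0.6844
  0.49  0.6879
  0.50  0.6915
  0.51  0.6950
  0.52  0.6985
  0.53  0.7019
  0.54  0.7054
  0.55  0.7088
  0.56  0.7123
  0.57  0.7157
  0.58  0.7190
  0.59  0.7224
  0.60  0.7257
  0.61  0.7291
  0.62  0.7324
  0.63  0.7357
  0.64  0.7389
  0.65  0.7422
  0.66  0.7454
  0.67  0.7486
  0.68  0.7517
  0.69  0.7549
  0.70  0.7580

T = 0.25;  σ√T = 0.1450
d₁ = [ln(76/72) + (0.073 + 0.29²/2)·0.25] / 0.1450 = [0.0541 + 0.0288] / 0.1450 = 0.5712 which rounds to 0.57
N(d₁) = N(0.57) = 0.7157
Δ_put = N(d₁) − 1 = 0.7157 − 1 = -0.2843

-0.2843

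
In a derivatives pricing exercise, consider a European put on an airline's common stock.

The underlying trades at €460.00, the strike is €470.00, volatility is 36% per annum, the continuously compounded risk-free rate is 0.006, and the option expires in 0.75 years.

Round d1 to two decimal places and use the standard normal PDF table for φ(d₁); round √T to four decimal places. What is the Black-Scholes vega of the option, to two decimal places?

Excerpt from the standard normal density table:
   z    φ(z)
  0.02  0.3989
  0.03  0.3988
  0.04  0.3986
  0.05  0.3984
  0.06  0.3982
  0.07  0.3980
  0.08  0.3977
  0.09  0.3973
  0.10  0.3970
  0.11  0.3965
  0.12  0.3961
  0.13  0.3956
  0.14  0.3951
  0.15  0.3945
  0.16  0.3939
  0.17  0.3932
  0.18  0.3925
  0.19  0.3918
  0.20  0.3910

σ√T = 0.36 × 0.8660 = 0.3118
d₁ = [ln(460/470) + (0.006 + 0.36²/2)·0.75] / 0.3118 = [-0.0215 + 0.0531] / 0.3118 = 0.1013 → 0.10
√T = √0.75 = 0.8660
φ(d₁) = φ(0.10) = 0.3970
vega = S·φ(d₁)·√T = 460·0.3970·0.8660 = 158.1489

158.15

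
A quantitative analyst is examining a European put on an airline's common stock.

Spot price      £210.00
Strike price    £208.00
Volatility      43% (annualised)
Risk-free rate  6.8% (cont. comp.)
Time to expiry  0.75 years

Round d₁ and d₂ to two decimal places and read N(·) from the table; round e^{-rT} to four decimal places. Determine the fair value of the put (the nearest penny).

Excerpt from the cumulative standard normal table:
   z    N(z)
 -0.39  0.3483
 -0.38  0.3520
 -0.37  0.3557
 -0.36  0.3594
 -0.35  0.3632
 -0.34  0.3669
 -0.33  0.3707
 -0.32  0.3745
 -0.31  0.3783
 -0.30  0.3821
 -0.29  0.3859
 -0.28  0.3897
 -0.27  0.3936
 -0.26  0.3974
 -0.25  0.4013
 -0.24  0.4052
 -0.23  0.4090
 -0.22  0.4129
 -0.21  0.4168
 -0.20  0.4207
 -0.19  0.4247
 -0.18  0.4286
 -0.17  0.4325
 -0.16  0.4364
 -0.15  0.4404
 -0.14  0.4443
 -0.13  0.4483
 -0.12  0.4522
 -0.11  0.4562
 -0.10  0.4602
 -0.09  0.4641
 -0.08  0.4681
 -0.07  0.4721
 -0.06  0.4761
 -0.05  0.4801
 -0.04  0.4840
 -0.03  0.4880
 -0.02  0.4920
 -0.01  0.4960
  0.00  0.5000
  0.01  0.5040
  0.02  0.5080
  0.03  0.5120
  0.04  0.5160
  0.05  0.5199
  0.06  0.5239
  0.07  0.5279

σ√T = 0.43·√0.75 = 0.3724
d₁ = [ln(210/208) + (0.068 + ½·0.43²)·0.75] / (σ√T) = (0.0096 + 0.1203) / 0.3724 = 0.3488 → 0.35
d₂ = 0.3488 − 0.3724 = -0.0235 → -0.02
exp(−rT) = exp(−0.068·0.75) = 0.9503
P = 208·0.9503·N(0.02) − 210·N(-0.35) = 208·0.9503·0.5080 − 210·0.3632 = 100.4125 − 76.2720 = 24.1405

£24.14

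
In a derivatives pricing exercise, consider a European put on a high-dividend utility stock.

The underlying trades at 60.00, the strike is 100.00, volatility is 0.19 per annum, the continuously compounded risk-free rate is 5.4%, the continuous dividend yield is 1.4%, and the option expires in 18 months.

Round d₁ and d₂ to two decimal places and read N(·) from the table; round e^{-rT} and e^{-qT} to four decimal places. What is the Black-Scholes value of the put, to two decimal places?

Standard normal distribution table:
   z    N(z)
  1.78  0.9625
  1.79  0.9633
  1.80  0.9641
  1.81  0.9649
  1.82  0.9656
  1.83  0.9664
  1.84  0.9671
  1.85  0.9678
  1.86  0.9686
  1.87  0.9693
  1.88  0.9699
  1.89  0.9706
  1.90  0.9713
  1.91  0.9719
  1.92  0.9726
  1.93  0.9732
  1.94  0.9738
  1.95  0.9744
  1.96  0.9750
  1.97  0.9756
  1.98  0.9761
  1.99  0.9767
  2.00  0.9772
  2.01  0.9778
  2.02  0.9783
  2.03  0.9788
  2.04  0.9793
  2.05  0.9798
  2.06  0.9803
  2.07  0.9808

σ√T = 0.19 × 1.2247 = 0.2327
d₁ = [ln(60/100) + (0.054 − 0.014 + 0.19²/2)·1.5] / 0.2327 = [-0.5108 + 0.0871] / 0.2327 = -1.8210 which rounds to -1.82
d₂ = d₁ − σ√T = -1.8210 − 0.2327 = -2.0537 which rounds to -2.05
e^(−qT) = e^(−0.014·1.5) = 0.9792;  e^(−rT) = e^(−0.054·1.5) = 0.9222
N(−d₂) = N(2.05) = 0.9798;  N(−d₁) = N(1.82) = 0.9656
P = 100·0.9222·0.9798 − 60·0.9792·0.9656 = 90.3572 − 56.7309 = 33.6262

33.63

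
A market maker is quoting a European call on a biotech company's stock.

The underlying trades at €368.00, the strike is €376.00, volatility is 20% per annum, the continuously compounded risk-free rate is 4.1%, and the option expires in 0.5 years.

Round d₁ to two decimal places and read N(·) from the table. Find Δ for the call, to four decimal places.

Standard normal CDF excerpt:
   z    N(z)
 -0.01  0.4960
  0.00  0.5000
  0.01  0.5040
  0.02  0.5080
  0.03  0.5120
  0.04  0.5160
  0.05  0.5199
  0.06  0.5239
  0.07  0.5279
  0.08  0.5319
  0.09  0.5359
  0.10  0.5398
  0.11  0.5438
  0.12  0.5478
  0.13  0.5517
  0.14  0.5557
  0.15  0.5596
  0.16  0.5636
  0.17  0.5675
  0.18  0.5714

0.5239

T = 0.5;  σ√T = 0.1414
ln(S/K) + (r + σ²/2)T = ln(368/376) + (0.041 + 0.2²/2)·0.5 = -0.0215 + 0.0305 = 0.0090
d₁ = 0.0090 / 0.1414 = 0.0636 ⇒ 0.06
N(d₁) = N(0.06) = 0.5239
Δ_call = N(d₁) = 0.5239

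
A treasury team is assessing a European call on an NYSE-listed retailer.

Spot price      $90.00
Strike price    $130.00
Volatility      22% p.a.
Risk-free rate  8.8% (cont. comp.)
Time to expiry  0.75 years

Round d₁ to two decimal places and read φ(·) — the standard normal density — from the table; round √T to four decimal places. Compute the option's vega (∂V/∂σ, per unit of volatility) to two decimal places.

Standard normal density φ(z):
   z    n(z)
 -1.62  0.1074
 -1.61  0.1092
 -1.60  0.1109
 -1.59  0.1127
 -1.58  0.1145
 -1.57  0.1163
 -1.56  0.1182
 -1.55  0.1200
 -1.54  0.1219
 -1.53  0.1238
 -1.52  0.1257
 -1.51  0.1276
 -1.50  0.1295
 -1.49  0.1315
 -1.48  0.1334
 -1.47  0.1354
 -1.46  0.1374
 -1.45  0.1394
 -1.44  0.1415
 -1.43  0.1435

T = 0.75;  σ√T = 0.1905
ln(S/K) + (r + σ²/2)T = ln(90/130) + (0.088 + 0.22²/2)·0.75 = -0.3677 + 0.0842 = -0.2836
d₁ = -0.2836 / 0.1905 = -1.4884 ⇒ -1.49
√T = √0.75 = 0.8660
φ(d₁) = φ(-1.49) = 0.1315
vega = S·φ(d₁)·√T = 90·0.1315·0.8660 = 10.2491

10.25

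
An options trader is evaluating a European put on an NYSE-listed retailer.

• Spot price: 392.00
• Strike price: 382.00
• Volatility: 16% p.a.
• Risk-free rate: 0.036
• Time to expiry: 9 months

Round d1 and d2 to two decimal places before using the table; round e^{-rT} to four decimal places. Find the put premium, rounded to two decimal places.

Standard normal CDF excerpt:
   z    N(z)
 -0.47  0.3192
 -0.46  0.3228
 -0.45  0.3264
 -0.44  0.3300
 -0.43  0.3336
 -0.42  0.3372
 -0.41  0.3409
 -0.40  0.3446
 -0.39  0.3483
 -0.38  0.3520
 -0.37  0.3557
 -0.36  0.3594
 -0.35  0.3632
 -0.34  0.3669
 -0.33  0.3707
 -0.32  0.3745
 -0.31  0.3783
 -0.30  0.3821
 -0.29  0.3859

T = 0.75;  σ√T = 0.1386
ln(S/K) + (r + σ²/2)T = ln(392/382) + (0.036 + 0.16²/2)·0.75 = 0.0258 + 0.0366 = 0.0624
d₁ = 0.0624 / 0.1386 = 0.4506 which rounds to 0.45
d₂ = d₁ − σ√T = 0.4506 − 0.1386 = 0.3121 which rounds to 0.31
e^(−rT) = e^(−0.036·0.75) = 0.9734
N(−d₂) = N(-0.31) = 0.3783;  N(−d₁) = N(-0.45) = 0.3264
P = 382·0.9734·0.3783 − 392·0.3264 = 140.6666 − 127.9488 = 12.7178

12.72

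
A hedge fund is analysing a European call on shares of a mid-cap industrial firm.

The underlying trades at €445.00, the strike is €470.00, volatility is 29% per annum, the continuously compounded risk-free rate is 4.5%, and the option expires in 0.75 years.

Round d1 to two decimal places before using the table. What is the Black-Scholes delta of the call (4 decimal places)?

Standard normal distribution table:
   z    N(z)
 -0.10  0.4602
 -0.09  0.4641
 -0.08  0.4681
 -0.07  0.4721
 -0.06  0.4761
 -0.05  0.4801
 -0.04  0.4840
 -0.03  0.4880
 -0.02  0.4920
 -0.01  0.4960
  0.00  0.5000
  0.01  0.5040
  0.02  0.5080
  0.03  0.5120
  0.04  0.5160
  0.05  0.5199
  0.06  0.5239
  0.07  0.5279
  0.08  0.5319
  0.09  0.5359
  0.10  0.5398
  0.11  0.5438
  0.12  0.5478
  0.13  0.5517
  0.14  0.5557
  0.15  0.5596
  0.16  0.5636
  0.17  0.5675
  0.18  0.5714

σ√T = 0.29·√0.75 = 0.2511
d₁ = [ln(445/470) + (0.045 + ½·0.29²)·0.75] / (σ√T) = (-0.0547 + 0.0653) / 0.2511 = 0.0423 ⇒ 0.04
N(d₁) = N(0.04) = 0.5160
Δ_call = N(d₁) = 0.5160

0.5160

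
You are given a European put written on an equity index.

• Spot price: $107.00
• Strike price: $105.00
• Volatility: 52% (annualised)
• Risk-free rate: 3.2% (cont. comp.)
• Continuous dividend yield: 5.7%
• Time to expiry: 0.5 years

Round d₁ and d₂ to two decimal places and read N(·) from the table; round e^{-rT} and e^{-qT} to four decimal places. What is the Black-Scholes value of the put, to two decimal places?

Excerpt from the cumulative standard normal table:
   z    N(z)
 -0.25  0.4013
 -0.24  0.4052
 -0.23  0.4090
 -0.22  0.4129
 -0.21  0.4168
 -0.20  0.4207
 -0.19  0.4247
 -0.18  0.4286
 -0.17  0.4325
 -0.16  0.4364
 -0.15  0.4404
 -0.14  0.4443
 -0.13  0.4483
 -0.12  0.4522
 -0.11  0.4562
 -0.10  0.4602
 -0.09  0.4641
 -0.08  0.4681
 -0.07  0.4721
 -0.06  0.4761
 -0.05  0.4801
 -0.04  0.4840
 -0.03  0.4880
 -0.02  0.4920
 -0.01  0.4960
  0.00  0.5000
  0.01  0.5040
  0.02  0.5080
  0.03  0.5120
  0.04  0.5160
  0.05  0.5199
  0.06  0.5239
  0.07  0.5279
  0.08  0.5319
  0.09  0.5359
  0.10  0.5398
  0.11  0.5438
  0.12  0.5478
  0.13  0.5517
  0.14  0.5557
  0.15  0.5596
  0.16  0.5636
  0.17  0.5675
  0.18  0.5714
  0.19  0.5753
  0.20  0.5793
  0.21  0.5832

$14.89

σ√T = 0.52·√0.5 = 0.3677
ln(S/K) + (r − q + σ²/2)T = ln(107/105) + (0.032 − 0.057 + 0.52²/2)·0.5 = 0.0189 + 0.0551 = 0.0740
d₁ = 0.0740 / 0.3677 = 0.2012 ≈ 0.20
d₂ = d₁ − σ√T = 0.2012 − 0.3677 = -0.1665 ≈ -0.17
exp(−qT) = exp(−0.057·0.5) = 0.9719;  exp(−rT) = exp(−0.032·0.5) = 0.9841
N(−d₂) = N(0.17) = 0.5675;  N(−d₁) = N(-0.20) = 0.4207
P = 105·0.9841·0.5675 − 107·0.9719·0.4207 = 58.6401 − 43.7500 = 14.8901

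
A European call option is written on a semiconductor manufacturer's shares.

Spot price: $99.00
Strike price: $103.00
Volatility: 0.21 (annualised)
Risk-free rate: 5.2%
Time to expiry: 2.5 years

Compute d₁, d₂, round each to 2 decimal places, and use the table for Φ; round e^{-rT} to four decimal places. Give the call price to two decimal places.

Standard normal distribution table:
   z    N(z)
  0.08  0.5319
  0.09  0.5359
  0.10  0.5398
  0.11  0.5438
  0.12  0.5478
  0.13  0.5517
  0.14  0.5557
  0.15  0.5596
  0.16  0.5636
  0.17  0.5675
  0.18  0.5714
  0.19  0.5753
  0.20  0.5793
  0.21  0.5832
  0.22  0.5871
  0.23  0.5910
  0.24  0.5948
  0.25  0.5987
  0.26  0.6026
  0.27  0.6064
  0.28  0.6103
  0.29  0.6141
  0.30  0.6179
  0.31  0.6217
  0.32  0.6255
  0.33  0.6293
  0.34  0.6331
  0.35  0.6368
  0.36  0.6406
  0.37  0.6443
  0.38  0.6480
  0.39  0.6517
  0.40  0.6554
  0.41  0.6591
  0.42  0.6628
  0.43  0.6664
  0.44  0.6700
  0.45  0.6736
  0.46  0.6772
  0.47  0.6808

T = 2.5;  σ√T = 0.3320
ln(S/K) + (r + σ²/2)T = ln(99/103) + (0.052 + 0.21²/2)·2.5 = -0.0396 + 0.1851 = 0.1455
d₁ = 0.1455 / 0.3320 = 0.4382 ≈ 0.44
d₂ = d₁ − σ√T = 0.4382 − 0.3320 = 0.1062 ≈ 0.11
exp(−rT) = exp(−0.052·2.5) = 0.8781
C = 99·N(0.44) − 103·0.8781·N(0.11) = 99·0.6700 − 103·0.8781·0.5438 = 66.3300 − 49.1836 = 17.1464

$17.15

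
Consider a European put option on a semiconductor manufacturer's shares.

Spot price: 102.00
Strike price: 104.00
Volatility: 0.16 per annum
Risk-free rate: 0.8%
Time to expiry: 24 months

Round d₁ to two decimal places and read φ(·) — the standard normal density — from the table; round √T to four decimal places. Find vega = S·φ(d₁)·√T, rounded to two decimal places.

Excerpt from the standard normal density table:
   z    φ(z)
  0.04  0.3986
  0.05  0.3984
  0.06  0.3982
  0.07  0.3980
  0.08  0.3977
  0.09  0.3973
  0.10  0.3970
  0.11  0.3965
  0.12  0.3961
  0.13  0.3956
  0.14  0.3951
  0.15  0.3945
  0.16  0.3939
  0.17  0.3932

57.27

σ√T = 0.16·√2 = 0.2263
d₁ = [ln(102/104) + (0.008 + 0.16²/2)·2] / 0.2263 = [-0.0194 + 0.0416] / 0.2263 = 0.0980 → 0.10
√T = √2 = 1.4142
φ(d₁) = φ(0.10) = 0.3970
vega = S·φ(d₁)·√T = 102·0.3970·1.4142 = 57.2666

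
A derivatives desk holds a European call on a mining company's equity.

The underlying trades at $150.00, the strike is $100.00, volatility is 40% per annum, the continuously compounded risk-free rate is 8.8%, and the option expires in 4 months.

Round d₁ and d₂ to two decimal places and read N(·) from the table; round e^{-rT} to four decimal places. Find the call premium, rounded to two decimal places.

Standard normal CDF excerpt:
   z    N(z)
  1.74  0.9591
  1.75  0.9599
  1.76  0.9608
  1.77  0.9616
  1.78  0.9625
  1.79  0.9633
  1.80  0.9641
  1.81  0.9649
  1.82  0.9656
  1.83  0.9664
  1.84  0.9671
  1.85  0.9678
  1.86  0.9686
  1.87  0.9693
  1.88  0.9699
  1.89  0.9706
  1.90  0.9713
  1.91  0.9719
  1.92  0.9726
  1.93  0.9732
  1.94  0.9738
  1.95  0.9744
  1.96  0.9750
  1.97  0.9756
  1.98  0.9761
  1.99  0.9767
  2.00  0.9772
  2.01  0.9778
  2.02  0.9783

σ√T = 0.4·√0.3333 = 0.2309
d₁ = [ln(150/100) + (0.088 + 0.4²/2)·0.3333] / 0.2309 = [0.4055 + 0.0560] / 0.2309 = 1.9982 ≈ 2.00
d₂ = d₁ − σ√T = 1.9982 − 0.2309 = 1.7673 ≈ 1.77
exp(−rT) = exp(−0.088·0.3333) = 0.9711
N(d₁) = N(2.00) = 0.9772;  N(d₂) = N(1.77) = 0.9616
C = 150·0.9772 − 100·0.9711·0.9616 = 146.5800 − 93.3810 = 53.1990

$53.20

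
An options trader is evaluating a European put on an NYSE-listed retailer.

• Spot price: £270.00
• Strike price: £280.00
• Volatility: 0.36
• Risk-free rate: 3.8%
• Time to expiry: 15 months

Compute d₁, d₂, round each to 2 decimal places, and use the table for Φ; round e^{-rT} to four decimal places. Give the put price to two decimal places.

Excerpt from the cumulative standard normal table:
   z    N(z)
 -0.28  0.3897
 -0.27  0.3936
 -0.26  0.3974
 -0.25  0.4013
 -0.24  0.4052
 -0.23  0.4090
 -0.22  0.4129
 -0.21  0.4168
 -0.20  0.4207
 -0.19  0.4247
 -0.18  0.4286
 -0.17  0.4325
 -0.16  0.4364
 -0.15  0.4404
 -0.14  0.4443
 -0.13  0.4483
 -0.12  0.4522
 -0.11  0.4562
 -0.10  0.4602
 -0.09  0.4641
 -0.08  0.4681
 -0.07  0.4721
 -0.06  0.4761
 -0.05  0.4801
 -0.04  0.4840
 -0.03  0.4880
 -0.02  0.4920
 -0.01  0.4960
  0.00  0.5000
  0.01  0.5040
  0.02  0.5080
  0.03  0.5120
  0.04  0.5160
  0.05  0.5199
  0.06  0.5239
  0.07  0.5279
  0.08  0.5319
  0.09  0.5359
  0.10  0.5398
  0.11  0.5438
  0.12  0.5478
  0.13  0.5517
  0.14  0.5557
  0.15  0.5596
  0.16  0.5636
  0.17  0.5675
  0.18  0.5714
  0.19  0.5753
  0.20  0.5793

σ√T = 0.36·√1.25 = 0.4025
d₁ = [ln(270/280) + (0.038 + ½·0.36²)·1.25] / (σ√T) = (-0.0364 + 0.1285) / 0.4025 = 0.2289 → 0.23
d₂ = 0.2289 − 0.4025 = -0.1736 → -0.17
e^(−rT) = e^(−0.038·1.25) = 0.9536
P = 280·0.9536·N(0.17) − 270·N(-0.23) = 280·0.9536·0.5675 − 270·0.4090 = 151.5270 − 110.4300 = 41.0970

£41.10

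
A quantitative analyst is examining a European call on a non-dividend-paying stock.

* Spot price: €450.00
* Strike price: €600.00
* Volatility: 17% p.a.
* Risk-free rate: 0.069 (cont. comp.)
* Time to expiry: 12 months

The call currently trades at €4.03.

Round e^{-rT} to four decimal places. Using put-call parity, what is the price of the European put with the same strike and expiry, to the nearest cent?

€114.01

exp(−rT) = exp(−0.069·1) = 0.9333
Put-call parity: C − P = S − K·e^(−rT) = 450 − 600·0.9333 = 450 − 559.9800 = -109.9800
P = C − (C − P) = 4.03 − (-109.9800) = 114.0100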